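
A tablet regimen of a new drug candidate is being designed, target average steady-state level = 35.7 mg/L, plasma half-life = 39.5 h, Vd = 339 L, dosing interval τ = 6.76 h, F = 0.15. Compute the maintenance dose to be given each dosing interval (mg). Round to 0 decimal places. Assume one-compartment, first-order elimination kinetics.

k = ln2 / t½ = 0.693147 / 39.5 = 0.01755 h⁻¹
CL = k × Vd = 0.01755 × 339 = 5.949 L/h
At steady state, F × (Dose/τ) = Css × CL.
Dose = Css × CL × τ / F = 35.7 × 5.949 × 6.76 / 0.15 = 9571 mg

9571 mg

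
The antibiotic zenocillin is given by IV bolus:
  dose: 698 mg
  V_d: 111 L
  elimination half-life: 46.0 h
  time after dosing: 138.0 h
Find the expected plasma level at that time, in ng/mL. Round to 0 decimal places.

786 ng/mL

C₀ = Dose / Vd = 698.0 / 111 = 6.288 mg/L
k = ln2 / t½ = 0.693147 / 46.0 = 0.01507 h⁻¹
t / t½ = 138.0 / 46.0 = 3 half-lives
C = C₀ × (1/2)^3 = 6.288 × 0.1250 = 0.7860 mg/L
Convert: 0.7860 mg/L × 1000 = 786.0 ng/mL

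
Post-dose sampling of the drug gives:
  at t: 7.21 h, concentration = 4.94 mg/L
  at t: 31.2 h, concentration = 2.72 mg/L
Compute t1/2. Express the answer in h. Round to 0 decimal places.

k = ln(C₁/C₂) / (t₂ − t₁) = ln(4.94/2.72) / (31.2 − 7.21)
  = 0.5967 / 23.99 = 0.02487 h⁻¹
t½ = ln2 / k = 0.693147 / 0.02487 = 27.87 h

28 h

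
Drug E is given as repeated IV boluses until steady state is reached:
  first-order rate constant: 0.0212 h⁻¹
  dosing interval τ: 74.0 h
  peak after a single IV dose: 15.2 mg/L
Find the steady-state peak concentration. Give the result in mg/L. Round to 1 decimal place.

19.2 mg/L

e^(−kτ) = e^(−0.02120 × 74.0) = 0.2083
Accumulation ratio R = 1 / (1 − e^(−kτ)) = 1 / (1 − 0.2083) = 1.263
Steady-state peak = C₀ × R = 15.2 × 1.263 = 19.20 mg/L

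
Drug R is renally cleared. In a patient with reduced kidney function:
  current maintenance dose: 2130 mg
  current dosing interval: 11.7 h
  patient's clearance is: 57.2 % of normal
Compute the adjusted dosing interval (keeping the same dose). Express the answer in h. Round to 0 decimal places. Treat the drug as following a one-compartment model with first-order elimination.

20 h

To keep the same average steady-state level, dosing rate must scale with clearance.
CL ratio = 57.2 / 100 = 0.5720
New interval (same dose) = 11.7 / 0.5720 = 20.45 h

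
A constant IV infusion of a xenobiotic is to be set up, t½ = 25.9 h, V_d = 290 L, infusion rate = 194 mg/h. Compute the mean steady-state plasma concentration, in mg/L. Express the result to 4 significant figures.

25.00 mg/L

k = ln2 / t½ = 0.693147 / 25.9 = 0.02676 h⁻¹
CL = k × Vd = 0.02676 × 290 = 7.760 L/h
At steady state Css = R₀ / CL = 194 / 7.760 = 25.00 mg/L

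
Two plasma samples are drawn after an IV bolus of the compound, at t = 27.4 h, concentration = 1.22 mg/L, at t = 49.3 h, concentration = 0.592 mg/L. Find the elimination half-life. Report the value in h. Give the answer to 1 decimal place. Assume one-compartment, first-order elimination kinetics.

k = ln(C₁/C₂) / (t₂ − t₁) = ln(1.22/0.592) / (49.3 − 27.4)
  = 0.7231 / 21.90 = 0.03302 h⁻¹
t½ = ln2 / k = 0.693147 / 0.03302 = 20.99 h

21.0 h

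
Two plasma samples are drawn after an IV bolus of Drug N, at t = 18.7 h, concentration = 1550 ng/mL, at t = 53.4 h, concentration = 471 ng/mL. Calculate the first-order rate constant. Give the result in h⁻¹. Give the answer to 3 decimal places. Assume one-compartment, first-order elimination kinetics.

k = ln(C₁/C₂) / (t₂ − t₁) = ln(1550/471) / (53.4 − 18.7)
  = 1.191 / 34.70 = 0.03432 h⁻¹

0.034 h⁻¹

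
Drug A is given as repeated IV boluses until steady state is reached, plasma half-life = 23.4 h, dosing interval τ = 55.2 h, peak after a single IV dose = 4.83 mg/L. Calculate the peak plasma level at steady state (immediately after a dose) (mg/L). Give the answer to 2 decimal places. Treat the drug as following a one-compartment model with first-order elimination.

6.00 mg/L

k = ln2 / t½ = 0.693147 / 23.4 = 0.02962 h⁻¹
e^(−kτ) = e^(−0.02962 × 55.2) = 0.1949
Accumulation ratio R = 1 / (1 − e^(−kτ)) = 1 / (1 − 0.1949) = 1.242
Steady-state peak = C₀ × R = 4.83 × 1.242 = 5.999 mg/L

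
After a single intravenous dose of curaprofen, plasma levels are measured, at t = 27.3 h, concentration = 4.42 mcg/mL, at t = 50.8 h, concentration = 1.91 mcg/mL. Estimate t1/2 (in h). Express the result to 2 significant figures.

19 h

k = ln(C₁/C₂) / (t₂ − t₁) = ln(4.42/1.91) / (50.8 − 27.3)
  = 0.8390 / 23.50 = 0.03570 h⁻¹
t½ = ln2 / k = 0.693147 / 0.03570 = 19.42 h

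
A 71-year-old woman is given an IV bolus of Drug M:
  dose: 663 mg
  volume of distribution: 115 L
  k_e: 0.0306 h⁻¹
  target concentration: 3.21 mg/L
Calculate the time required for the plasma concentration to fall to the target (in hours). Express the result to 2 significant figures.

19 h

C₀ = Dose / Vd = 663.0 / 115 = 5.765 mg/L
t = ln(C₀ / C) / k = ln(5.765 / 3.21) / 0.03060
  = ln(1.796) / 0.03060 = 0.5856 / 0.03060 = 19.14 h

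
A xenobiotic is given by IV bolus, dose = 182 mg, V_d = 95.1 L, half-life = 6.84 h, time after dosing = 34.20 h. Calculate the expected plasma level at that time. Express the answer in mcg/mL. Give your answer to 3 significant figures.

0.0598 mcg/mL

C₀ = Dose / Vd = 182.0 / 95.1 = 1.914 mg/L
k = ln2 / t½ = 0.693147 / 6.84 = 0.1013 h⁻¹
t / t½ = 34.20 / 6.84 = 5 half-lives
C = C₀ × (1/2)^5 = 1.914 × 0.03125 = 0.05981 mg/L
(0.05981 mg/L = 0.05981 mcg/mL)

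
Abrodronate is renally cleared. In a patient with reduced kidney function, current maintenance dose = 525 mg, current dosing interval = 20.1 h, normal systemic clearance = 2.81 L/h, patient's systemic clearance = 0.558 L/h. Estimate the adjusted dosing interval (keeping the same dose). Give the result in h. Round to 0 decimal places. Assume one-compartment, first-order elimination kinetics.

To keep the same average steady-state level, dosing rate must scale with clearance.
CL ratio = 0.558 / 2.81 = 0.1986
New interval (same dose) = 20.1 / 0.1986 = 101.2 h

101 h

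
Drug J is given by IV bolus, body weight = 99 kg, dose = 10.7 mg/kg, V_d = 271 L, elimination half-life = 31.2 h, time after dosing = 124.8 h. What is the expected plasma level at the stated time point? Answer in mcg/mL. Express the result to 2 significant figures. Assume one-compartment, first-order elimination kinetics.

0.24 mcg/mL

Total dose = 10.7 × 99 = 1059 mg
C₀ = Dose / Vd = 1059 / 271 = 3.908 mg/L
k = ln2 / t½ = 0.693147 / 31.2 = 0.02222 h⁻¹
t / t½ = 124.8 / 31.2 = 4 half-lives
C = C₀ × (1/2)^4 = 3.908 × 0.06250 = 0.2443 mg/L
(0.2443 mg/L = 0.2443 mcg/mL)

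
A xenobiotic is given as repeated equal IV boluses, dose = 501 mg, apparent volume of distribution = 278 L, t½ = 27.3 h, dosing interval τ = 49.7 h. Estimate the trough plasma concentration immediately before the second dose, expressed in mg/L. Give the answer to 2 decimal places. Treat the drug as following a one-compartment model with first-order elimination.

0.51 mg/L

C₀ per dose = Dose / Vd = 501 / 278 = 1.802 mg/L
k = ln2 / t½ = 0.693147 / 27.3 = 0.02539 h⁻¹
Fraction remaining after one interval: r = e^(−kτ) = e^(−0.02539 × 49.7) = 0.2831
Before dose 2, 1 dose has been given (aged 1τ).
C_trough = C₀ × r = 1.802 × 0.2831 = 0.5101 mg/L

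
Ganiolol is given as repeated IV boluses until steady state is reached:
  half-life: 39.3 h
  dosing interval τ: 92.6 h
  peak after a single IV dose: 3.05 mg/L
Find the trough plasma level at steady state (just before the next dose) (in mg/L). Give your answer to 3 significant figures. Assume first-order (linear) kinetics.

0.740 mg/L

k = ln2 / t½ = 0.693147 / 39.3 = 0.01764 h⁻¹
e^(−kτ) = e^(−0.01764 × 92.6) = 0.1953
Accumulation ratio R = 1 / (1 − e^(−kτ)) = 1 / (1 − 0.1953) = 1.243
Steady-state trough = C₀ × R × e^(−kτ) = 3.05 × 1.243 × 0.1953 = 0.7404 mg/L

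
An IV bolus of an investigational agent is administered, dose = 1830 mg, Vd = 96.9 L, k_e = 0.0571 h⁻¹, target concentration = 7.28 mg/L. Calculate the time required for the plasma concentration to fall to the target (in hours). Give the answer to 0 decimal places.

C₀ = Dose / Vd = 1830 / 96.9 = 18.89 mg/L
t = ln(C₀ / C) / k = ln(18.89 / 7.28) / 0.05710
  = ln(2.595) / 0.05710 = 0.9536 / 0.05710 = 16.70 h

17 h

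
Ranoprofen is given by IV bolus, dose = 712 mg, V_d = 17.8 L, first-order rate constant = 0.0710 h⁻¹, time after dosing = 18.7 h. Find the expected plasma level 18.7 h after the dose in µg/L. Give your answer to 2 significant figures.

C₀ = Dose / Vd = 712.0 / 17.8 = 40.00 mg/L
C = C₀ · e^(−k·t) = 40.00 × e^(−0.07100 × 18.7)
  = 40.00 × 0.2651 = 10.60 mg/L
Convert: 10.60 mg/L × 1000 = 10600 µg/L

11000 µg/L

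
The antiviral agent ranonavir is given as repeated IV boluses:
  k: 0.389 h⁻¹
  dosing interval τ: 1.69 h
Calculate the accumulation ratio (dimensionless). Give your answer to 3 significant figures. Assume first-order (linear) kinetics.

2.08

e^(−kτ) = e^(−0.3890 × 1.69) = 0.5182
Accumulation ratio R = 1 / (1 − e^(−kτ)) = 1 / (1 − 0.5182) = 2.076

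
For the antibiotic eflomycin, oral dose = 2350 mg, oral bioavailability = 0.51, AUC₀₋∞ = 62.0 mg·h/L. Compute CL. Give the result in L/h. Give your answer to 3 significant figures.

CL = F·Dose / AUC = 0.51 × 2350 / 62.0 = 19.33 L/h

19.3 L/h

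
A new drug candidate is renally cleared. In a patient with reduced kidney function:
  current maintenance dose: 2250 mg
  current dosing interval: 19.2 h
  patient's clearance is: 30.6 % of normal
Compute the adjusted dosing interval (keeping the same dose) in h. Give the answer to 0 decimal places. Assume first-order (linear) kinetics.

To keep the same average steady-state level, dosing rate must scale with clearance.
CL ratio = 30.6 / 100 = 0.3060
New interval (same dose) = 19.2 / 0.3060 = 62.75 h

63 h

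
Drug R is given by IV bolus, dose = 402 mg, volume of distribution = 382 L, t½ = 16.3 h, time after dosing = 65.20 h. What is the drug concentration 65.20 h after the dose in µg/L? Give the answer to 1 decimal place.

C₀ = Dose / Vd = 402.0 / 382 = 1.052 mg/L
k = ln2 / t½ = 0.693147 / 16.3 = 0.04252 h⁻¹
t / t½ = 65.20 / 16.3 = 4 half-lives
C = C₀ × (1/2)^4 = 1.052 × 0.06250 = 0.06575 mg/L
Convert: 0.06575 mg/L × 1000 = 65.75 µg/L

65.8 µg/L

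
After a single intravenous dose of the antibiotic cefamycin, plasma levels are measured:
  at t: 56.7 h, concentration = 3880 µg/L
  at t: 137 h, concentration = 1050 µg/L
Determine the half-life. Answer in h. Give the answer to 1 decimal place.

k = ln(C₁/C₂) / (t₂ − t₁) = ln(3880/1050) / (137 − 56.7)
  = 1.307 / 80.30 = 0.01628 h⁻¹
t½ = ln2 / k = 0.693147 / 0.01628 = 42.58 h

42.6 h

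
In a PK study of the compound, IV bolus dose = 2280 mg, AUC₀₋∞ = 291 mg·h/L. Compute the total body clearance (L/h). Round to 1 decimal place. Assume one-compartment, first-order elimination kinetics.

7.8 L/h

CL = Dose / AUC = 2280 / 291 = 7.835 L/h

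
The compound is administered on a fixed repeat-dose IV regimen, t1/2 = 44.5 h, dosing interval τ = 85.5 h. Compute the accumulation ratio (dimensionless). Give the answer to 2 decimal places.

k = ln2 / t½ = 0.693147 / 44.5 = 0.01558 h⁻¹
e^(−kτ) = e^(−0.01558 × 85.5) = 0.2639
Accumulation ratio R = 1 / (1 − e^(−kτ)) = 1 / (1 − 0.2639) = 1.359

1.36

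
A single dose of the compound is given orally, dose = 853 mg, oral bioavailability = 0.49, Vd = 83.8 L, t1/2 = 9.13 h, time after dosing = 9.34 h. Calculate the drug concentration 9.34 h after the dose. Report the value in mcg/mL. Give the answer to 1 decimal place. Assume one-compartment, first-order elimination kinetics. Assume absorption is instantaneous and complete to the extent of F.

2.5 mcg/mL

Amount reaching circulation = F × Dose = 0.49 × 853.0 = 418.0 mg
C₀ = F·Dose / Vd = 418.0 / 83.8 = 4.988 mg/L
k = ln2 / t½ = 0.693147 / 9.13 = 0.07592 h⁻¹
C = C₀ · e^(−k·t) = 4.988 × e^(−0.07592 × 9.34)
  = 4.988 × 0.4921 = 2.455 mg/L
(2.455 mg/L = 2.455 mcg/mL)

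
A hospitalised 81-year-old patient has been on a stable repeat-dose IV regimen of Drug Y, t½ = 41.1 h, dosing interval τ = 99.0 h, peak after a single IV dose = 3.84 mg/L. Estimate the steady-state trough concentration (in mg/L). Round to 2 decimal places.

k = ln2 / t½ = 0.693147 / 41.1 = 0.01686 h⁻¹
e^(−kτ) = e^(−0.01686 × 99.0) = 0.1884
Accumulation ratio R = 1 / (1 − e^(−kτ)) = 1 / (1 − 0.1884) = 1.232
Steady-state trough = C₀ × R × e^(−kτ) = 3.84 × 1.232 × 0.1884 = 0.8913 mg/L

0.89 mg/L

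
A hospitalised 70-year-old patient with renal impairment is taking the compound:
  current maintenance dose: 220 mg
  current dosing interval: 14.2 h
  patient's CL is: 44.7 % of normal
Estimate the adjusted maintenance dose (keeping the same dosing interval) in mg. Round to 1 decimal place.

To keep the same average steady-state level, dosing rate must scale with clearance.
CL ratio = 44.7 / 100 = 0.4470
New dose (same interval) = 220 × 0.4470 = 98.34 mg

98.3 mg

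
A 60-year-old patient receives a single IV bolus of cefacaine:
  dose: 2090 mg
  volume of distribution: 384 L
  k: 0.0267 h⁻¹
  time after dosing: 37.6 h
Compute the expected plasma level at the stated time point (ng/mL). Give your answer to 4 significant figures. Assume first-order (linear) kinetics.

1994 ng/mL

C₀ = Dose / Vd = 2090 / 384 = 5.443 mg/L
C = C₀ · e^(−k·t) = 5.443 × e^(−0.02670 × 37.6)
  = 5.443 × 0.3664 = 1.994 mg/L
Convert: 1.994 mg/L × 1000 = 1994 ng/mL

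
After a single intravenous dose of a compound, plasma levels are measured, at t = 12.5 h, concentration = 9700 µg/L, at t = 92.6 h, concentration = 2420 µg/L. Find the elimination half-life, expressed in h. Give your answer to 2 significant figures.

k = ln(C₁/C₂) / (t₂ − t₁) = ln(9700/2420) / (92.6 − 12.5)
  = 1.388 / 80.10 = 0.01733 h⁻¹
t½ = ln2 / k = 0.693147 / 0.01733 = 40.00 h

40 h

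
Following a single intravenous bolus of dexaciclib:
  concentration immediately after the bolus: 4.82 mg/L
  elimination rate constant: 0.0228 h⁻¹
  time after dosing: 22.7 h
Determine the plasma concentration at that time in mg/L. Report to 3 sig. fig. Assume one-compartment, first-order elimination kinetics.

C = C₀ · e^(−k·t) = 4.820 × e^(−0.02280 × 22.7)
  = 4.820 × 0.5960 = 2.873 mg/L

2.87 mg/L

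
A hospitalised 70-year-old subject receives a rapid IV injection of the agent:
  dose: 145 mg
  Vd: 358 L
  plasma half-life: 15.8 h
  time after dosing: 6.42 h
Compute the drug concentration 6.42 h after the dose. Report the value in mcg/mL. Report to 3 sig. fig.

C₀ = Dose / Vd = 145.0 / 358 = 0.4050 mg/L
k = ln2 / t½ = 0.693147 / 15.8 = 0.04387 h⁻¹
C = C₀ · e^(−k·t) = 0.4050 × e^(−0.04387 × 6.42)
  = 0.4050 × 0.7545 = 0.3056 mg/L
(0.3056 mg/L = 0.3056 mcg/mL)

0.306 mcg/mL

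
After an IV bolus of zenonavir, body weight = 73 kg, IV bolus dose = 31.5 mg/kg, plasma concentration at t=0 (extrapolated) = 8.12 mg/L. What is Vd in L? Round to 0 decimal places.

Dose = 31.5 × 73 = 2300 mg
Vd = Dose / C₀ = 2300 / 8.12 = 283.3 L

283 L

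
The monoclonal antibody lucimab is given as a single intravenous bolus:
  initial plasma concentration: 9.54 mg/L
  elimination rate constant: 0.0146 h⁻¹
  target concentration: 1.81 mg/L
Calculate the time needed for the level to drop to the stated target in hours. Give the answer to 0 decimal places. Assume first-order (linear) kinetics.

114 h

t = ln(C₀ / C) / k = ln(9.540 / 1.81) / 0.01460
  = ln(5.271) / 0.01460 = 1.662 / 0.01460 = 113.8 h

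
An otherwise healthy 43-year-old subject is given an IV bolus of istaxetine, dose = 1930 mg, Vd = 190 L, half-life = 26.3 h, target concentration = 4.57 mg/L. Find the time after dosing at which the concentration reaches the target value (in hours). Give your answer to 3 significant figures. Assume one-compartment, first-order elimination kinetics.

C₀ = Dose / Vd = 1930 / 190 = 10.16 mg/L
k = ln2 / t½ = 0.693147 / 26.3 = 0.02636 h⁻¹
t = ln(C₀ / C) / k = ln(10.16 / 4.57) / 0.02636
  = ln(2.223) / 0.02636 = 0.7989 / 0.02636 = 30.31 h

30.3 h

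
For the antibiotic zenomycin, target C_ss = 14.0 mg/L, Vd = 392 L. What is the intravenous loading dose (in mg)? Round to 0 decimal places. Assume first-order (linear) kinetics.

LD = Css × Vd = 14.0 × 392 = 5488 mg

5488 mg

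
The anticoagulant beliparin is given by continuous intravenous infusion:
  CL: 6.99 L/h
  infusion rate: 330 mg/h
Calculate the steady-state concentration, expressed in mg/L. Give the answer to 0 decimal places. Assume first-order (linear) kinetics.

47 mg/L

At steady state Css = R₀ / CL = 330 / 6.990 = 47.21 mg/L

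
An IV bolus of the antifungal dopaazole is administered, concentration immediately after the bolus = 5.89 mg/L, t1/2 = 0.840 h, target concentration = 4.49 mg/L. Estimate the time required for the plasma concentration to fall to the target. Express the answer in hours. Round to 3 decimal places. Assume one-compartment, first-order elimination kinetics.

0.329 h

k = ln2 / t½ = 0.693147 / 0.840 = 0.8252 h⁻¹
t = ln(C₀ / C) / k = ln(5.890 / 4.49) / 0.8252
  = ln(1.312) / 0.8252 = 0.2716 / 0.8252 = 0.3291 h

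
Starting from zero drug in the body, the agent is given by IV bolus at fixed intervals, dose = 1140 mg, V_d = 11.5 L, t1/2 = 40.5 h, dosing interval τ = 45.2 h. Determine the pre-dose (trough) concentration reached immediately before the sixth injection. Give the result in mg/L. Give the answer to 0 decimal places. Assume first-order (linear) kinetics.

83 mg/L

C₀ per dose = Dose / Vd = 1140 / 11.5 = 99.13 mg/L
k = ln2 / t½ = 0.693147 / 40.5 = 0.01711 h⁻¹
Fraction remaining after one interval: r = e^(−kτ) = e^(−0.01711 × 45.2) = 0.4615
Before dose 6, 5 doses have been given (aged 1τ, 2τ, 3τ, 4τ, 5τ).
C_trough = C₀ × (r + r² + … + r^5) = C₀ × r(1−r^5)/(1−r)
        = 99.13 × 0.4615 × (1 − 0.02093) / (1 − 0.4615) = 83.18 mg/L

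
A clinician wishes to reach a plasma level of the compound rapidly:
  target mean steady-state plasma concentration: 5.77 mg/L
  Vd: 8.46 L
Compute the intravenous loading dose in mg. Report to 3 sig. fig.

48.8 mg

LD = Css × Vd = 5.77 × 8.46 = 48.81 mg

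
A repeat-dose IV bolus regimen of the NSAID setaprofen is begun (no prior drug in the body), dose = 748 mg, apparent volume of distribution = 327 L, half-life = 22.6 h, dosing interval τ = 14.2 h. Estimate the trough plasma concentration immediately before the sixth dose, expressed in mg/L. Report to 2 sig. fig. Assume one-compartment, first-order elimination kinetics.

3.7 mg/L

C₀ per dose = Dose / Vd = 748 / 327 = 2.287 mg/L
k = ln2 / t½ = 0.693147 / 22.6 = 0.03067 h⁻¹
Fraction remaining after one interval: r = e^(−kτ) = e^(−0.03067 × 14.2) = 0.6469
Before dose 6, 5 doses have been given (aged 1τ, 2τ, 3τ, 4τ, 5τ).
C_trough = C₀ × (r + r² + … + r^5) = C₀ × r(1−r^5)/(1−r)
        = 2.287 × 0.6469 × (1 − 0.1133) / (1 − 0.6469) = 3.715 mg/L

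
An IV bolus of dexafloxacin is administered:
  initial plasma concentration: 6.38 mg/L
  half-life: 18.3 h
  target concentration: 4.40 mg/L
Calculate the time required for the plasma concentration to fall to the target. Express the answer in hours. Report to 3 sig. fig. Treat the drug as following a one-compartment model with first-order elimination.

k = ln2 / t½ = 0.693147 / 18.3 = 0.03788 h⁻¹
t = ln(C₀ / C) / k = ln(6.380 / 4.40) / 0.03788
  = ln(1.450) / 0.03788 = 0.3716 / 0.03788 = 9.810 h

9.81 h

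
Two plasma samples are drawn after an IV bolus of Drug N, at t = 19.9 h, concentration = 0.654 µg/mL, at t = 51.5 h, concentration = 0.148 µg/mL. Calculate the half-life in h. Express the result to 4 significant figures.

k = ln(C₁/C₂) / (t₂ − t₁) = ln(0.654/0.148) / (51.5 − 19.9)
  = 1.486 / 31.60 = 0.04703 h⁻¹
t½ = ln2 / k = 0.693147 / 0.04703 = 14.74 h

14.74 h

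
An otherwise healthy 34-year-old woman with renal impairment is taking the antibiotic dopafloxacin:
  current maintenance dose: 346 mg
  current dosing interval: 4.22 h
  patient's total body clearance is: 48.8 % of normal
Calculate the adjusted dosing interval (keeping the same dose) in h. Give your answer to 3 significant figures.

To keep the same average steady-state level, dosing rate must scale with clearance.
CL ratio = 48.8 / 100 = 0.4880
New interval (same dose) = 4.22 / 0.4880 = 8.648 h

8.65 h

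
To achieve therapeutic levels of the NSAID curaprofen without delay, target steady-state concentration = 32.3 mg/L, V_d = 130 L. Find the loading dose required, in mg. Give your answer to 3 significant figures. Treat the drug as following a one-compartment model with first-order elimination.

4200 mg

LD = Css × Vd = 32.3 × 130 = 4199 mg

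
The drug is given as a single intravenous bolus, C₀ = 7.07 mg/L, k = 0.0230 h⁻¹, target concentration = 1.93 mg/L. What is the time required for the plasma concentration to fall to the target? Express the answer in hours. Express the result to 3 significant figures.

t = ln(C₀ / C) / k = ln(7.070 / 1.93) / 0.02300
  = ln(3.663) / 0.02300 = 1.298 / 0.02300 = 56.43 h

56.4 h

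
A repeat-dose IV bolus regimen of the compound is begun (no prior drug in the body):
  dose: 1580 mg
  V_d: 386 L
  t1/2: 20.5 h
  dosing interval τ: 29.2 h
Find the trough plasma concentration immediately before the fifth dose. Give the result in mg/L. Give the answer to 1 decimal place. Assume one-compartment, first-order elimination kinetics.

2.4 mg/L

C₀ per dose = Dose / Vd = 1580 / 386 = 4.093 mg/L
k = ln2 / t½ = 0.693147 / 20.5 = 0.03381 h⁻¹
Fraction remaining after one interval: r = e^(−kτ) = e^(−0.03381 × 29.2) = 0.3726
Before dose 5, 4 doses have been given (aged 1τ, 2τ, 3τ, 4τ).
C_trough = C₀ × (r + r² + … + r^4) = C₀ × r(1−r^4)/(1−r)
        = 4.093 × 0.3726 × (1 − 0.01927) / (1 − 0.3726) = 2.384 mg/L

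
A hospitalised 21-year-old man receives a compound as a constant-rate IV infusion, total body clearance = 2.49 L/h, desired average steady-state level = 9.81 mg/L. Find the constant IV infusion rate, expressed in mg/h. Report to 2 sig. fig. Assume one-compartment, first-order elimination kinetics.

24 mg/h

At steady state, infusion rate R₀ = Css × CL = 9.81 × 2.490 = 24.43 mg/h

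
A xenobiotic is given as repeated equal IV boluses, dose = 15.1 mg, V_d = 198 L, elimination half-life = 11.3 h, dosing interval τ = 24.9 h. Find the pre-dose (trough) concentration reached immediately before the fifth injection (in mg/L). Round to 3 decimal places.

0.021 mg/L

C₀ per dose = Dose / Vd = 15.1 / 198 = 0.07626 mg/L
k = ln2 / t½ = 0.693147 / 11.3 = 0.06134 h⁻¹
Fraction remaining after one interval: r = e^(−kτ) = e^(−0.06134 × 24.9) = 0.2171
Before dose 5, 4 doses have been given (aged 1τ, 2τ, 3τ, 4τ).
C_trough = C₀ × (r + r² + … + r^4) = C₀ × r(1−r^4)/(1−r)
        = 0.07626 × 0.2171 × (1 − 0.002221) / (1 − 0.2171) = 0.02110 mg/L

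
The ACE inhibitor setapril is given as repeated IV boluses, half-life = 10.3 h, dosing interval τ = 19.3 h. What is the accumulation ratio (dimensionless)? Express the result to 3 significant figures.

1.38

k = ln2 / t½ = 0.693147 / 10.3 = 0.06730 h⁻¹
e^(−kτ) = e^(−0.06730 × 19.3) = 0.2728
Accumulation ratio R = 1 / (1 − e^(−kτ)) = 1 / (1 − 0.2728) = 1.375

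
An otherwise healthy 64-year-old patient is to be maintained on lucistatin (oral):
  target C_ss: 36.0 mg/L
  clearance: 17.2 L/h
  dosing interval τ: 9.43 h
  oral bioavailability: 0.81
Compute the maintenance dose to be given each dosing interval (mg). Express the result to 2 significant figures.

At steady state, F × (Dose/τ) = Css × CL.
Dose = Css × CL × τ / F = 36.0 × 17.20 × 9.43 / 0.81 = 7209 mg

7200 mg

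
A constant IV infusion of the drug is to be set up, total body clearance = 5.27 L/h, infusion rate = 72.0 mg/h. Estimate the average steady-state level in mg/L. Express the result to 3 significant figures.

At steady state Css = R₀ / CL = 72.0 / 5.270 = 13.66 mg/L

13.7 mg/L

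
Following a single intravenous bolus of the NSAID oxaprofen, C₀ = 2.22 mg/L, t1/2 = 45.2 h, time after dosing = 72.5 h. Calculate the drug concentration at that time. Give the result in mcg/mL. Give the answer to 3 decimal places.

0.730 mcg/mL

k = ln2 / t½ = 0.693147 / 45.2 = 0.01534 h⁻¹
C = C₀ · e^(−k·t) = 2.220 × e^(−0.01534 × 72.5)
  = 2.220 × 0.3289 = 0.7302 mg/L
(0.7302 mg/L = 0.7302 mcg/mL)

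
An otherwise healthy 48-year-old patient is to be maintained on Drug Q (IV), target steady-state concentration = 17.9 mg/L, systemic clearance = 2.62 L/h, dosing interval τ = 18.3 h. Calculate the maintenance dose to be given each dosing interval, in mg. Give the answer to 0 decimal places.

At steady state, Dose/τ = Css × CL.
Dose = Css × CL × τ = 17.9 × 2.620 × 18.3 = 858.2 mg

858 mg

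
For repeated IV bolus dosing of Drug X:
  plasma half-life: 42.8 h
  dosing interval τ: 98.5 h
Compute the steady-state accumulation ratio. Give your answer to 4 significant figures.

1.254

k = ln2 / t½ = 0.693147 / 42.8 = 0.01620 h⁻¹
e^(−kτ) = e^(−0.01620 × 98.5) = 0.2028
Accumulation ratio R = 1 / (1 − e^(−kτ)) = 1 / (1 − 0.2028) = 1.254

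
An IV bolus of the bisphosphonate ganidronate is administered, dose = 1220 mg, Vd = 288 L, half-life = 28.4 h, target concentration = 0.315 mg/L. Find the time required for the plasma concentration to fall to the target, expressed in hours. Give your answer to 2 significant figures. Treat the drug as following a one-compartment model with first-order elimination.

110 h

C₀ = Dose / Vd = 1220 / 288 = 4.236 mg/L
k = ln2 / t½ = 0.693147 / 28.4 = 0.02441 h⁻¹
t = ln(C₀ / C) / k = ln(4.236 / 0.315) / 0.02441
  = ln(13.45) / 0.02441 = 2.599 / 0.02441 = 106.5 h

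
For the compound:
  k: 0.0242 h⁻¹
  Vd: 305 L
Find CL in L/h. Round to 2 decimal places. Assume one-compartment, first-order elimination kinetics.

CL = k × Vd = 0.0242 × 305 = 7.381 L/h

7.38 L/h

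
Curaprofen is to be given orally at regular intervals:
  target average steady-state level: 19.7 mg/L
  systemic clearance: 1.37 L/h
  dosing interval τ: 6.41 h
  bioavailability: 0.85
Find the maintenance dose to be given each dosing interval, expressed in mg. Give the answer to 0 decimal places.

204 mg

At steady state, F × (Dose/τ) = Css × CL.
Dose = Css × CL × τ / F = 19.7 × 1.370 × 6.41 / 0.85 = 203.5 mg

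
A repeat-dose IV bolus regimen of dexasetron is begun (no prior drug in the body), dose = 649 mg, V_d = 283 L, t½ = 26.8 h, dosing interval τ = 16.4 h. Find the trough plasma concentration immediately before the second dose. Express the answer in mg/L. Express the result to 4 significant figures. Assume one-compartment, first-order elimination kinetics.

1.501 mg/L

C₀ per dose = Dose / Vd = 649 / 283 = 2.293 mg/L
k = ln2 / t½ = 0.693147 / 26.8 = 0.02586 h⁻¹
Fraction remaining after one interval: r = e^(−kτ) = e^(−0.02586 × 16.4) = 0.6544
Before dose 2, 1 dose has been given (aged 1τ).
C_trough = C₀ × r = 2.293 × 0.6544 = 1.501 mg/L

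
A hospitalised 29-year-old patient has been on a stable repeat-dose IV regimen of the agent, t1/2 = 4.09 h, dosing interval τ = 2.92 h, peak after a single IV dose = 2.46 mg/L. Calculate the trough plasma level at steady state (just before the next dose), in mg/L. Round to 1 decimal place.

k = ln2 / t½ = 0.693147 / 4.09 = 0.1695 h⁻¹
e^(−kτ) = e^(−0.1695 × 2.92) = 0.6096
Accumulation ratio R = 1 / (1 − e^(−kτ)) = 1 / (1 − 0.6096) = 2.561
Steady-state trough = C₀ × R × e^(−kτ) = 2.46 × 2.561 × 0.6096 = 3.841 mg/L

3.8 mg/L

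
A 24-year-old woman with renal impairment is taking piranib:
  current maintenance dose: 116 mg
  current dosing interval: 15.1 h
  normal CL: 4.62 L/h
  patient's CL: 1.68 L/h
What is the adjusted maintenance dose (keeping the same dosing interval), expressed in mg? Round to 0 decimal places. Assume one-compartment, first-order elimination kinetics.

To keep the same average steady-state level, dosing rate must scale with clearance.
CL ratio = 1.68 / 4.62 = 0.3636
New dose (same interval) = 116 × 0.3636 = 42.18 mg

42 mg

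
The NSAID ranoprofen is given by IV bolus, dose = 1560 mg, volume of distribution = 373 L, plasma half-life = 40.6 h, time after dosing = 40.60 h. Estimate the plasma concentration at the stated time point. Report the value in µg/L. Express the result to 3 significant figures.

2090 µg/L

C₀ = Dose / Vd = 1560 / 373 = 4.182 mg/L
k = ln2 / t½ = 0.693147 / 40.6 = 0.01707 h⁻¹
t / t½ = 40.60 / 40.6 = 1 half-lives
C = C₀ × (1/2)^1 = 4.182 × 0.5000 = 2.091 mg/L
Convert: 2.091 mg/L × 1000 = 2091 µg/L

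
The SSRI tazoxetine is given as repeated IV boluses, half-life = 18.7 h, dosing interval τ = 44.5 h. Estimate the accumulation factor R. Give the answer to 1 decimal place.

k = ln2 / t½ = 0.693147 / 18.7 = 0.03707 h⁻¹
e^(−kτ) = e^(−0.03707 × 44.5) = 0.1921
Accumulation ratio R = 1 / (1 − e^(−kτ)) = 1 / (1 − 0.1921) = 1.238

1.2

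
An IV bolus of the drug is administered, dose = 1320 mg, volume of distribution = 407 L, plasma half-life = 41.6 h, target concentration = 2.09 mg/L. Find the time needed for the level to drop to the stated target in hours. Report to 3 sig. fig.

C₀ = Dose / Vd = 1320 / 407 = 3.243 mg/L
k = ln2 / t½ = 0.693147 / 41.6 = 0.01666 h⁻¹
t = ln(C₀ / C) / k = ln(3.243 / 2.09) / 0.01666
  = ln(1.552) / 0.01666 = 0.4395 / 0.01666 = 26.38 h

26.4 h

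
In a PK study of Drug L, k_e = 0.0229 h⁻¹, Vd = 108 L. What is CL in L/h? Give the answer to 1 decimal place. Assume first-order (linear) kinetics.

2.5 L/h

CL = k × Vd = 0.0229 × 108 = 2.473 L/h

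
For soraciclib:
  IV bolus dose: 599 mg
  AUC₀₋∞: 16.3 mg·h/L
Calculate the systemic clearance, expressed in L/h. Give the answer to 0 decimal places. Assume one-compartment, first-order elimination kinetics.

37 L/h

CL = Dose / AUC = 599 / 16.3 = 36.75 L/h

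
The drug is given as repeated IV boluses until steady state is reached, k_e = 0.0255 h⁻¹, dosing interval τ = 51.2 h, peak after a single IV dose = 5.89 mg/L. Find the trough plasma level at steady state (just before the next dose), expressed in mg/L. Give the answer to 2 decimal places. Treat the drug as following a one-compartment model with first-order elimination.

e^(−kτ) = e^(−0.02550 × 51.2) = 0.2710
Accumulation ratio R = 1 / (1 − e^(−kτ)) = 1 / (1 − 0.2710) = 1.372
Steady-state trough = C₀ × R × e^(−kτ) = 5.89 × 1.372 × 0.2710 = 2.190 mg/L

2.19 mg/L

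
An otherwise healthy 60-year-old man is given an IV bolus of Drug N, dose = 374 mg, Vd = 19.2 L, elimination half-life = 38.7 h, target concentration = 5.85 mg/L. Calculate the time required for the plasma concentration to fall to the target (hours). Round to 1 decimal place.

C₀ = Dose / Vd = 374.0 / 19.2 = 19.48 mg/L
k = ln2 / t½ = 0.693147 / 38.7 = 0.01791 h⁻¹
t = ln(C₀ / C) / k = ln(19.48 / 5.85) / 0.01791
  = ln(3.330) / 0.01791 = 1.203 / 0.01791 = 67.17 h

67.2 h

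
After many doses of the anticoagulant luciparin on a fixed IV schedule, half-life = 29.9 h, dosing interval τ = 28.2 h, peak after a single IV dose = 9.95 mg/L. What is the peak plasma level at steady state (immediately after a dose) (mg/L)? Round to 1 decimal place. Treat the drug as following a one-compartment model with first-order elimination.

k = ln2 / t½ = 0.693147 / 29.9 = 0.02318 h⁻¹
e^(−kτ) = e^(−0.02318 × 28.2) = 0.5201
Accumulation ratio R = 1 / (1 − e^(−kτ)) = 1 / (1 − 0.5201) = 2.084
Steady-state peak = C₀ × R = 9.95 × 2.084 = 20.74 mg/L

20.7 mg/L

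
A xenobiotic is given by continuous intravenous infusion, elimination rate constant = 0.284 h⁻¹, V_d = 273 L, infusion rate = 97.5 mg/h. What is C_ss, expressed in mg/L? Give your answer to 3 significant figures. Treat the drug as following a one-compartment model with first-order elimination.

CL = k × Vd = 0.2840 × 273 = 77.53 L/h
At steady state Css = R₀ / CL = 97.5 / 77.53 = 1.258 mg/L

1.26 mg/L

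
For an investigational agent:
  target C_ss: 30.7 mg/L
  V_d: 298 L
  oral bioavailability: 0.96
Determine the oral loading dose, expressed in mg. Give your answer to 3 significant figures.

9530 mg

LD = Css × Vd / F = 30.7 × 298 / 0.96 = 9530 mg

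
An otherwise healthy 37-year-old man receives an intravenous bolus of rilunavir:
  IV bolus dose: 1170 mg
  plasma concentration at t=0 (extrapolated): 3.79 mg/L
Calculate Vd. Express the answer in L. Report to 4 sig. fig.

308.7 L

Vd = Dose / C₀ = 1170 / 3.79 = 308.7 L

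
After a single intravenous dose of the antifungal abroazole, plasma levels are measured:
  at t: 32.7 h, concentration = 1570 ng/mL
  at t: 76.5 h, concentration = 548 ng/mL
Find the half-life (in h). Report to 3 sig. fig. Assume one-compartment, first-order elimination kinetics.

k = ln(C₁/C₂) / (t₂ − t₁) = ln(1570/548) / (76.5 − 32.7)
  = 1.053 / 43.80 = 0.02404 h⁻¹
t½ = ln2 / k = 0.693147 / 0.02404 = 28.83 h

28.8 h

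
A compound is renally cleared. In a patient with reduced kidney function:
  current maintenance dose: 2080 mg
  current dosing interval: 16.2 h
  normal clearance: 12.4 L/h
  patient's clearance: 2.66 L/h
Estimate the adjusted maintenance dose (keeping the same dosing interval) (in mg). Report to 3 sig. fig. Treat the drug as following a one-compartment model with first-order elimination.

446 mg

To keep the same average steady-state level, dosing rate must scale with clearance.
CL ratio = 2.66 / 12.4 = 0.2145
New dose (same interval) = 2080 × 0.2145 = 446.2 mg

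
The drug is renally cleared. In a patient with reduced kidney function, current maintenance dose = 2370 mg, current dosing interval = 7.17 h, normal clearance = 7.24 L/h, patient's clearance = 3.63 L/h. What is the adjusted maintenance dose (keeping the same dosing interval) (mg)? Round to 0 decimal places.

To keep the same average steady-state level, dosing rate must scale with clearance.
CL ratio = 3.63 / 7.24 = 0.5014
New dose (same interval) = 2370 × 0.5014 = 1188 mg

1188 mg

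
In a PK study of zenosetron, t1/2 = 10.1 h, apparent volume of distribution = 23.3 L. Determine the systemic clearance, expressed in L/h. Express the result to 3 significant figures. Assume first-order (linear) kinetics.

k = ln2 / t½ = 0.693147 / 10.1 = 0.06863 h⁻¹
CL = k × Vd = 0.06863 × 23.3 = 1.599 L/h

1.60 L/h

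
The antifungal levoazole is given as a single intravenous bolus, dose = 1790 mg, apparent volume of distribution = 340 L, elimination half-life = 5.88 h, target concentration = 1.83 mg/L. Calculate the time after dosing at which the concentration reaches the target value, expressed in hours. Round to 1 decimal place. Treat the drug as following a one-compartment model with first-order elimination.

C₀ = Dose / Vd = 1790 / 340 = 5.265 mg/L
k = ln2 / t½ = 0.693147 / 5.88 = 0.1179 h⁻¹
t = ln(C₀ / C) / k = ln(5.265 / 1.83) / 0.1179
  = ln(2.877) / 0.1179 = 1.057 / 0.1179 = 8.965 h

9.0 h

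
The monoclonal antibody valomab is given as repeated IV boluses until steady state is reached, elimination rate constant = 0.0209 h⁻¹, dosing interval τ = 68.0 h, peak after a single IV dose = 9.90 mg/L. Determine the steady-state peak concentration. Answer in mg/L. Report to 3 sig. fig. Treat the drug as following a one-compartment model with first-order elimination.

e^(−kτ) = e^(−0.02090 × 68.0) = 0.2414
Accumulation ratio R = 1 / (1 − e^(−kτ)) = 1 / (1 − 0.2414) = 1.318
Steady-state peak = C₀ × R = 9.90 × 1.318 = 13.05 mg/L

13.1 mg/L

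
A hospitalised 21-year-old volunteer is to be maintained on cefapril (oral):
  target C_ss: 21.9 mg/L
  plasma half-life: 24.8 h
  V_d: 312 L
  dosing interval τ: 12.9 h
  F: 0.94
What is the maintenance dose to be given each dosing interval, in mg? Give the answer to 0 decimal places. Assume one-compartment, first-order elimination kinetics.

k = ln2 / t½ = 0.693147 / 24.8 = 0.02795 h⁻¹
CL = k × Vd = 0.02795 × 312 = 8.720 L/h
At steady state, F × (Dose/τ) = Css × CL.
Dose = Css × CL × τ / F = 21.9 × 8.720 × 12.9 / 0.94 = 2621 mg

2621 mg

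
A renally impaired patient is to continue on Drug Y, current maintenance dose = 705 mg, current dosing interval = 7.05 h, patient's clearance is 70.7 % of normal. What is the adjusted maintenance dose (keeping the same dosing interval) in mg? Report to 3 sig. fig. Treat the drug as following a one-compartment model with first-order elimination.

498 mg

To keep the same average steady-state level, dosing rate must scale with clearance.
CL ratio = 70.7 / 100 = 0.7070
New dose (same interval) = 705 × 0.7070 = 498.4 mg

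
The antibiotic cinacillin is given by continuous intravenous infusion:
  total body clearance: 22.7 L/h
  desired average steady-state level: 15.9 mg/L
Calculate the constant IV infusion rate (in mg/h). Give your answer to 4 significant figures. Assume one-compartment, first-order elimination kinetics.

At steady state, infusion rate R₀ = Css × CL = 15.9 × 22.70 = 360.9 mg/h

360.9 mg/h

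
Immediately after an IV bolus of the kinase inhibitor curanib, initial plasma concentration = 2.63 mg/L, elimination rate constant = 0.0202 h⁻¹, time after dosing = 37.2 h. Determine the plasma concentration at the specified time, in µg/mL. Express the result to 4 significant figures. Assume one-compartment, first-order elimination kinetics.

C = C₀ · e^(−k·t) = 2.630 × e^(−0.02020 × 37.2)
  = 2.630 × 0.4717 = 1.241 mg/L
(1.241 mg/L = 1.241 µg/mL)

1.241 µg/mL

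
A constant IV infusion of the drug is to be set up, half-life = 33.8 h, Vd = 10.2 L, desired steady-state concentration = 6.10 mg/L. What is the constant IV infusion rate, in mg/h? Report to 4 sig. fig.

k = ln2 / t½ = 0.693147 / 33.8 = 0.02051 h⁻¹
CL = k × Vd = 0.02051 × 10.2 = 0.2092 L/h
At steady state, infusion rate R₀ = Css × CL = 6.10 × 0.2092 = 1.276 mg/h

1.276 mg/h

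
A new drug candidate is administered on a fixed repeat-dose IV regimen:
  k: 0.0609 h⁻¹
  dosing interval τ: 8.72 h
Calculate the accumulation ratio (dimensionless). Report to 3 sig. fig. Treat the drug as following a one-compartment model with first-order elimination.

e^(−kτ) = e^(−0.06090 × 8.72) = 0.5880
Accumulation ratio R = 1 / (1 − e^(−kτ)) = 1 / (1 − 0.5880) = 2.427

2.43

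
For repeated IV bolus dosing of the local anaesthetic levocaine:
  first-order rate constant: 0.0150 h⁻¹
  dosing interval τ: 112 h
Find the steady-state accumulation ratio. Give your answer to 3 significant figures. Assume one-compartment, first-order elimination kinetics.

e^(−kτ) = e^(−0.01500 × 112) = 0.1864
Accumulation ratio R = 1 / (1 − e^(−kτ)) = 1 / (1 − 0.1864) = 1.229

1.23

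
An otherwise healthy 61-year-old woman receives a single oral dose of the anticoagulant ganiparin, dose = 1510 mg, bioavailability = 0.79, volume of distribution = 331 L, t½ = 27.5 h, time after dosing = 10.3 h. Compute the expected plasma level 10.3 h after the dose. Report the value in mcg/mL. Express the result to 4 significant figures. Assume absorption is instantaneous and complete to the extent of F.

2.780 mcg/mL

Amount reaching circulation = F × Dose = 0.79 × 1510 = 1193 mg
C₀ = F·Dose / Vd = 1193 / 331 = 3.604 mg/L
k = ln2 / t½ = 0.693147 / 27.5 = 0.02521 h⁻¹
C = C₀ · e^(−k·t) = 3.604 × e^(−0.02521 × 10.3)
  = 3.604 × 0.7713 = 2.780 mg/L
(2.780 mg/L = 2.780 mcg/mL)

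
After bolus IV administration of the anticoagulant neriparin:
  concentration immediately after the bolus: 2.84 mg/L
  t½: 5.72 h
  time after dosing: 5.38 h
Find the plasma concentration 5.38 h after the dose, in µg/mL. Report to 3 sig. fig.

k = ln2 / t½ = 0.693147 / 5.72 = 0.1212 h⁻¹
C = C₀ · e^(−k·t) = 2.840 × e^(−0.1212 × 5.38)
  = 2.840 × 0.5210 = 1.480 mg/L
(1.480 mg/L = 1.480 µg/mL)

1.48 µg/mL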